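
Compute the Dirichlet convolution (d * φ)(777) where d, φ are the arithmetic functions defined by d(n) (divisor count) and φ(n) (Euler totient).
(d * φ)(777) = 1216

Divisors of 777: [1, 3, 7, 21, 37, 111, 259, 777]. For each d | 777:
  d = 1: d(1) · φ(777/1) = 1 · 432 = 432
  d = 3: d(3) · φ(777/3) = 2 · 216 = 432
  d = 7: d(7) · φ(777/7) = 2 · 72 = 144
  d = 21: d(21) · φ(777/21) = 4 · 36 = 144
  d = 37: d(37) · φ(777/37) = 2 · 12 = 24
  d = 111: d(111) · φ(777/111) = 4 · 6 = 24
  d = 259: d(259) · φ(777/259) = 4 · 2 = 8
  d = 777: d(777) · φ(777/777) = 8 · 1 = 8
Summing: (d * φ)(777) = 432 + 432 + 144 + 144 + 24 + 24 + 8 + 8 = 1216.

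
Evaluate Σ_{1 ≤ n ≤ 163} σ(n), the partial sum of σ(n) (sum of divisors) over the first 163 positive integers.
Σ_{n ≤ 163} σ(n) = 21873

Compute σ(n) for each 1 ≤ n ≤ 163: σ(1) = 1, σ(2) = 3, σ(3) = 4, σ(4) = 7, σ(5) = 6, σ(6) = 12, σ(7) = 8, σ(8) = 15, σ(9) = 13, σ(10) = 18, σ(11) = 12, σ(12) = 28, σ(13) = 14, σ(14) = 24, σ(15) = 24, σ(16) = 31, σ(17) = 18, σ(18) = 39, σ(19) = 20, σ(20) = 42, σ(21) = 32, σ(22) = 36, σ(23) = 24, σ(24) = 60, σ(25) = 31, σ(26) = 42, σ(27) = 40, σ(28) = 56, σ(29) = 30, σ(30) = 72, σ(31) = 32, σ(32) = 63, σ(33) = 48, σ(34) = 54, σ(35) = 48, σ(36) = 91, σ(37) = 38, σ(38) = 60, σ(39) = 56, σ(40) = 90, σ(41) = 42, σ(42) = 96, σ(43) = 44, σ(44) = 84, σ(45) = 78, σ(46) = 72, σ(47) = 48, σ(48) = 124, σ(49) = 57, σ(50) = 93, σ(51) = 72, σ(52) = 98, σ(53) = 54, σ(54) = 120, σ(55) = 72, σ(56) = 120, σ(57) = 80, σ(58) = 90, σ(59) = 60, σ(60) = 168, σ(61) = 62, σ(62) = 96, σ(63) = 104, σ(64) = 127, σ(65) = 84, σ(66) = 144, σ(67) = 68, σ(68) = 126, σ(69) = 96, σ(70) = 144, σ(71) = 72, σ(72) = 195, σ(73) = 74, σ(74) = 114, σ(75) = 124, σ(76) = 140, σ(77) = 96, σ(78) = 168, σ(79) = 80, σ(80) = 186, σ(81) = 121, σ(82) = 126, σ(83) = 84, σ(84) = 224, σ(85) = 108, σ(86) = 132, σ(87) = 120, σ(88) = 180, σ(89) = 90, σ(90) = 234, σ(91) = 112, σ(92) = 168, σ(93) = 128, σ(94) = 144, σ(95) = 120, σ(96) = 252, σ(97) = 98, σ(98) = 171, σ(99) = 156, σ(100) = 217, σ(101) = 102, σ(102) = 216, σ(103) = 104, σ(104) = 210, σ(105) = 192, σ(106) = 162, σ(107) = 108, σ(108) = 280, σ(109) = 110, σ(110) = 216, σ(111) = 152, σ(112) = 248, σ(113) = 114, σ(114) = 240, σ(115) = 144, σ(116) = 210, σ(117) = 182, σ(118) = 180, σ(119) = 144, σ(120) = 360, σ(121) = 133, σ(122) = 186, σ(123) = 168, σ(124) = 224, σ(125) = 156, σ(126) = 312, σ(127) = 128, σ(128) = 255, σ(129) = 176, σ(130) = 252, σ(131) = 132, σ(132) = 336, σ(133) = 160, σ(134) = 204, σ(135) = 240, σ(136) = 270, σ(137) = 138, σ(138) = 288, σ(139) = 140, σ(140) = 336, σ(141) = 192, σ(142) = 216, σ(143) = 168, σ(144) = 403, σ(145) = 180, σ(146) = 222, σ(147) = 228, σ(148) = 266, σ(149) = 150, σ(150) = 372, σ(151) = 152, σ(152) = 300, σ(153) = 234, σ(154) = 288, σ(155) = 192, σ(156) = 392, σ(157) = 158, σ(158) = 240, σ(159) = 216, σ(160) = 378, σ(161) = 192, σ(162) = 363, σ(163) = 164. Summing all 163 values: 21873. (Average order: Σ_{n ≤ x} σ(n) ~ (π²/12) x². For x = 163, (π²/12)·163² ≈ 21852.13.)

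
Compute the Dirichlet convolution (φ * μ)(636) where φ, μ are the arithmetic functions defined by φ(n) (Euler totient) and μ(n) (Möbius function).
(φ * μ)(636) = 51

Divisors of 636: [1, 2, 3, 4, 6, 12, 53, 106, 159, 212, 318, 636]. For each d | 636:
  d = 1: φ(1) · μ(636/1) = 1 · 0 = 0
  d = 2: φ(2) · μ(636/2) = 1 · -1 = -1
  d = 3: φ(3) · μ(636/3) = 2 · 0 = 0
  d = 4: φ(4) · μ(636/4) = 2 · 1 = 2
  d = 6: φ(6) · μ(636/6) = 2 · 1 = 2
  d = 12: φ(12) · μ(636/12) = 4 · -1 = -4
  d = 53: φ(53) · μ(636/53) = 52 · 0 = 0
  d = 106: φ(106) · μ(636/106) = 52 · 1 = 52
  d = 159: φ(159) · μ(636/159) = 104 · 0 = 0
  d = 212: φ(212) · μ(636/212) = 104 · -1 = -104
  d = 318: φ(318) · μ(636/318) = 104 · -1 = -104
  d = 636: φ(636) · μ(636/636) = 208 · 1 = 208
Summing: (φ * μ)(636) = 0 + -1 + 0 + 2 + 2 + -4 + 0 + 52 + 0 + -104 + -104 + 208 = 51.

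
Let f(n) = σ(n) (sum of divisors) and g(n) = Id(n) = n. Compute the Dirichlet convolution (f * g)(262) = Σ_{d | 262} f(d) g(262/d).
(σ * Id)(262) = 1315

Divisors of 262: [1, 2, 131, 262]. For each d | 262:
  d = 1: σ(1) · Id(262/1) = 1 · 262 = 262
  d = 2: σ(2) · Id(262/2) = 3 · 131 = 393
  d = 131: σ(131) · Id(262/131) = 132 · 2 = 264
  d = 262: σ(262) · Id(262/262) = 396 · 1 = 396
Summing: (σ * Id)(262) = 262 + 393 + 264 + 396 = 1315.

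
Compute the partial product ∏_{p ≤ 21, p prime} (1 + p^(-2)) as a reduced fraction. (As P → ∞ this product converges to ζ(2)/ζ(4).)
∏ = 6403780000/4257193941

The primes p ≤ 21 are [2, 3, 5, 7, 11, 13, 17, 19]. For each, (1 + 1/p^2) = (p^2 + 1)/p^2. Multiplying these fractions over p ∈ [2, 3, 5, 7, 11, 13, 17, 19] gives 6403780000/4257193941. (In the limit P → ∞ this tends to ζ(2)/ζ(4).)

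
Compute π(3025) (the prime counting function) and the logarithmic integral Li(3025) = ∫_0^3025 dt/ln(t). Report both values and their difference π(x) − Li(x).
π(3025) = 434;  Li(3025) ≈ 445.88;  π(x) − Li(x) ≈ -11.88.

Direct count of primes ≤ 3025 gives π(3025) = 434. Numerical evaluation of the logarithmic integral gives Li(3025) ≈ 445.88. The difference π(x) − Li(x) ≈ -11.88 is typically negative for small/moderate x (Li(x) overestimates), though Littlewood's theorem shows this sign changes infinitely often.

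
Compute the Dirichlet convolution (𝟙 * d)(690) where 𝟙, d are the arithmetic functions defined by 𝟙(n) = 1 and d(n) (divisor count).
(𝟙 * d)(690) = 81

Divisors of 690: [1, 2, 3, 5, 6, 10, 15, 23, 30, 46, 69, 115, 138, 230, 345, 690]. For each d | 690:
  d = 1: 𝟙(1) · d(690/1) = 1 · 16 = 16
  d = 2: 𝟙(2) · d(690/2) = 1 · 8 = 8
  d = 3: 𝟙(3) · d(690/3) = 1 · 8 = 8
  d = 5: 𝟙(5) · d(690/5) = 1 · 8 = 8
  d = 6: 𝟙(6) · d(690/6) = 1 · 4 = 4
  d = 10: 𝟙(10) · d(690/10) = 1 · 4 = 4
  d = 15: 𝟙(15) · d(690/15) = 1 · 4 = 4
  d = 23: 𝟙(23) · d(690/23) = 1 · 8 = 8
  d = 30: 𝟙(30) · d(690/30) = 1 · 2 = 2
  d = 46: 𝟙(46) · d(690/46) = 1 · 4 = 4
  d = 69: 𝟙(69) · d(690/69) = 1 · 4 = 4
  d = 115: 𝟙(115) · d(690/115) = 1 · 4 = 4
  d = 138: 𝟙(138) · d(690/138) = 1 · 2 = 2
  d = 230: 𝟙(230) · d(690/230) = 1 · 2 = 2
  d = 345: 𝟙(345) · d(690/345) = 1 · 2 = 2
  d = 690: 𝟙(690) · d(690/690) = 1 · 1 = 1
Summing: (𝟙 * d)(690) = 16 + 8 + 8 + 8 + 4 + 4 + 4 + 8 + 2 + 4 + 4 + 4 + 2 + 2 + 2 + 1 = 81.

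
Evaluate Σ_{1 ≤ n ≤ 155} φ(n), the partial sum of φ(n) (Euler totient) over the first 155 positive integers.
Σ_{n ≤ 155} φ(n) = 7356

Compute φ(n) for each 1 ≤ n ≤ 155: φ(1) = 1, φ(2) = 1, φ(3) = 2, φ(4) = 2, φ(5) = 4, φ(6) = 2, φ(7) = 6, φ(8) = 4, φ(9) = 6, φ(10) = 4, φ(11) = 10, φ(12) = 4, φ(13) = 12, φ(14) = 6, φ(15) = 8, φ(16) = 8, φ(17) = 16, φ(18) = 6, φ(19) = 18, φ(20) = 8, φ(21) = 12, φ(22) = 10, φ(23) = 22, φ(24) = 8, φ(25) = 20, φ(26) = 12, φ(27) = 18, φ(28) = 12, φ(29) = 28, φ(30) = 8, φ(31) = 30, φ(32) = 16, φ(33) = 20, φ(34) = 16, φ(35) = 24, φ(36) = 12, φ(37) = 36, φ(38) = 18, φ(39) = 24, φ(40) = 16, φ(41) = 40, φ(42) = 12, φ(43) = 42, φ(44) = 20, φ(45) = 24, φ(46) = 22, φ(47) = 46, φ(48) = 16, φ(49) = 42, φ(50) = 20, φ(51) = 32, φ(52) = 24, φ(53) = 52, φ(54) = 18, φ(55) = 40, φ(56) = 24, φ(57) = 36, φ(58) = 28, φ(59) = 58, φ(60) = 16, φ(61) = 60, φ(62) = 30, φ(63) = 36, φ(64) = 32, φ(65) = 48, φ(66) = 20, φ(67) = 66, φ(68) = 32, φ(69) = 44, φ(70) = 24, φ(71) = 70, φ(72) = 24, φ(73) = 72, φ(74) = 36, φ(75) = 40, φ(76) = 36, φ(77) = 60, φ(78) = 24, φ(79) = 78, φ(80) = 32, φ(81) = 54, φ(82) = 40, φ(83) = 82, φ(84) = 24, φ(85) = 64, φ(86) = 42, φ(87) = 56, φ(88) = 40, φ(89) = 88, φ(90) = 24, φ(91) = 72, φ(92) = 44, φ(93) = 60, φ(94) = 46, φ(95) = 72, φ(96) = 32, φ(97) = 96, φ(98) = 42, φ(99) = 60, φ(100) = 40, φ(101) = 100, φ(102) = 32, φ(103) = 102, φ(104) = 48, φ(105) = 48, φ(106) = 52, φ(107) = 106, φ(108) = 36, φ(109) = 108, φ(110) = 40, φ(111) = 72, φ(112) = 48, φ(113) = 112, φ(114) = 36, φ(115) = 88, φ(116) = 56, φ(117) = 72, φ(118) = 58, φ(119) = 96, φ(120) = 32, φ(121) = 110, φ(122) = 60, φ(123) = 80, φ(124) = 60, φ(125) = 100, φ(126) = 36, φ(127) = 126, φ(128) = 64, φ(129) = 84, φ(130) = 48, φ(131) = 130, φ(132) = 40, φ(133) = 108, φ(134) = 66, φ(135) = 72, φ(136) = 64, φ(137) = 136, φ(138) = 44, φ(139) = 138, φ(140) = 48, φ(141) = 92, φ(142) = 70, φ(143) = 120, φ(144) = 48, φ(145) = 112, φ(146) = 72, φ(147) = 84, φ(148) = 72, φ(149) = 148, φ(150) = 40, φ(151) = 150, φ(152) = 72, φ(153) = 96, φ(154) = 60, φ(155) = 120. Summing all 155 values: 7356. (Average order: Σ_{n ≤ x} φ(n) ~ (3/π²) x². For x = 155, (3/π²)·155² ≈ 7302.72.)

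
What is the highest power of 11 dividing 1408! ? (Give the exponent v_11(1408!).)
v_11(1408!) = 140

Legendre's formula: v_p(n!) = Σ_{k ≥ 1} ⌊n / p^k⌋. For p = 11, n = 1408, the terms are:
  ⌊1408/11^1⌋ = ⌊1408/11⌋ = 128
  ⌊1408/11^2⌋ = ⌊1408/121⌋ = 11
  ⌊1408/11^3⌋ = ⌊1408/1331⌋ = 1
(the next term ⌊1408/11^4⌋ = 0, terminating the sum). Summing: v_11(1408!) = 128 + 11 + 1 = 140.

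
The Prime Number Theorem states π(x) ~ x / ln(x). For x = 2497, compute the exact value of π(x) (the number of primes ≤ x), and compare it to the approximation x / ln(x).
π(2497) = 367;  x/ln(x) ≈ 319.19;  relative error ≈ 13.03%.

Directly count primes up to 2497: π(2497) = 367. The PNT approximation gives 2497/ln(2497) ≈ 2497/7.82285 ≈ 319.19. Relative error (π(x) − x/ln(x)) / π(x) ≈ 13.03%; the approximation is known to undercount slightly (Li(x) is a better estimate).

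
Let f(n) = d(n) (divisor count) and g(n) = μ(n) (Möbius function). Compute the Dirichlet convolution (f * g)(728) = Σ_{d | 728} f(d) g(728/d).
(d * μ)(728) = 1

Divisors of 728: [1, 2, 4, 7, 8, 13, 14, 26, 28, 52, 56, 91, 104, 182, 364, 728]. For each d | 728:
  d = 1: d(1) · μ(728/1) = 1 · 0 = 0
  d = 2: d(2) · μ(728/2) = 2 · 0 = 0
  d = 4: d(4) · μ(728/4) = 3 · -1 = -3
  d = 7: d(7) · μ(728/7) = 2 · 0 = 0
  d = 8: d(8) · μ(728/8) = 4 · 1 = 4
  d = 13: d(13) · μ(728/13) = 2 · 0 = 0
  d = 14: d(14) · μ(728/14) = 4 · 0 = 0
  d = 26: d(26) · μ(728/26) = 4 · 0 = 0
  d = 28: d(28) · μ(728/28) = 6 · 1 = 6
  d = 52: d(52) · μ(728/52) = 6 · 1 = 6
  d = 56: d(56) · μ(728/56) = 8 · -1 = -8
  d = 91: d(91) · μ(728/91) = 4 · 0 = 0
  d = 104: d(104) · μ(728/104) = 8 · -1 = -8
  d = 182: d(182) · μ(728/182) = 8 · 0 = 0
  d = 364: d(364) · μ(728/364) = 12 · -1 = -12
  d = 728: d(728) · μ(728/728) = 16 · 1 = 16
Summing: (d * μ)(728) = 0 + 0 + -3 + 0 + 4 + 0 + 0 + 0 + 6 + 6 + -8 + 0 + -8 + 0 + -12 + 16 = 1.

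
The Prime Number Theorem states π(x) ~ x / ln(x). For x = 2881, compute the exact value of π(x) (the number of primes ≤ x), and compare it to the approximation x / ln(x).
π(2881) = 417;  x/ln(x) ≈ 361.67;  relative error ≈ 13.27%.

Directly count primes up to 2881: π(2881) = 417. The PNT approximation gives 2881/ln(2881) ≈ 2881/7.96589 ≈ 361.67. Relative error (π(x) − x/ln(x)) / π(x) ≈ 13.27%; the approximation is known to undercount slightly (Li(x) is a better estimate).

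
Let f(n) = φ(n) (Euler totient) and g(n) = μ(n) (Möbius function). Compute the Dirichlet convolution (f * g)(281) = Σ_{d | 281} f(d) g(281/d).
(φ * μ)(281) = 279

Divisors of 281: [1, 281]. For each d | 281:
  d = 1: φ(1) · μ(281/1) = 1 · -1 = -1
  d = 281: φ(281) · μ(281/281) = 280 · 1 = 280
Summing: (φ * μ)(281) = -1 + 280 = 279.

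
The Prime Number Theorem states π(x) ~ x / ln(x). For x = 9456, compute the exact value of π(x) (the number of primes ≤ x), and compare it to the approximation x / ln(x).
π(9456) = 1170;  x/ln(x) ≈ 1032.95;  relative error ≈ 11.71%.

Directly count primes up to 9456: π(9456) = 1170. The PNT approximation gives 9456/ln(9456) ≈ 9456/9.15440 ≈ 1032.95. Relative error (π(x) − x/ln(x)) / π(x) ≈ 11.71%; the approximation is known to undercount slightly (Li(x) is a better estimate).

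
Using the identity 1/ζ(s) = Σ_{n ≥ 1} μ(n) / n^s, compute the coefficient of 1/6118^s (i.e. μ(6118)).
μ(6118) = 1

Factor n = 6118 = 2 · 7 · 19 · 23. μ(n) = 0 if any exponent ≥ 2 (not squarefree); otherwise μ(n) = (−1)^{ω(n)} where ω(n) is the number of distinct prime factors. Applying: μ(6118) = 1.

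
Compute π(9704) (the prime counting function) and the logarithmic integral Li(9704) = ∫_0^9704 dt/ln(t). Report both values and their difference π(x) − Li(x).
π(9704) = 1197;  Li(9704) ≈ 1213.95;  π(x) − Li(x) ≈ -16.95.

Direct count of primes ≤ 9704 gives π(9704) = 1197. Numerical evaluation of the logarithmic integral gives Li(9704) ≈ 1213.95. The difference π(x) − Li(x) ≈ -16.95 is typically negative for small/moderate x (Li(x) overestimates), though Littlewood's theorem shows this sign changes infinitely often.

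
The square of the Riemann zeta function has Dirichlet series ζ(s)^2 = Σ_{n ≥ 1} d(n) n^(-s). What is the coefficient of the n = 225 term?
d(225) = 9

ζ(s)^2 = (Σ 1/m^s)(Σ 1/k^s). The coefficient of 1/n^s in the product is the number of ordered pairs (m, k) with mk = n, which equals d(n). For n = 225, divisors are [1, 3, 5, 9, 15, 25, 45, 75, 225], so d(225) = 9.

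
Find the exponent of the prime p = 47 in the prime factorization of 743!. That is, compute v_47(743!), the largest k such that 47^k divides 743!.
v_47(743!) = 15

Legendre's formula: v_p(n!) = Σ_{k ≥ 1} ⌊n / p^k⌋. For p = 47, n = 743, the terms are:
  ⌊743/47^1⌋ = ⌊743/47⌋ = 15
(the next term ⌊743/47^2⌋ = 0, terminating the sum). Summing: v_47(743!) = 15 = 15.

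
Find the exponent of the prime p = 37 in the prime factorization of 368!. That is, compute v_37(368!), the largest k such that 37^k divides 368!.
v_37(368!) = 9

Legendre's formula: v_p(n!) = Σ_{k ≥ 1} ⌊n / p^k⌋. For p = 37, n = 368, the terms are:
  ⌊368/37^1⌋ = ⌊368/37⌋ = 9
(the next term ⌊368/37^2⌋ = 0, terminating the sum). Summing: v_37(368!) = 9 = 9.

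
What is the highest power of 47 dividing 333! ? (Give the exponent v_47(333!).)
v_47(333!) = 7

Legendre's formula: v_p(n!) = Σ_{k ≥ 1} ⌊n / p^k⌋. For p = 47, n = 333, the terms are:
  ⌊333/47^1⌋ = ⌊333/47⌋ = 7
(the next term ⌊333/47^2⌋ = 0, terminating the sum). Summing: v_47(333!) = 7 = 7.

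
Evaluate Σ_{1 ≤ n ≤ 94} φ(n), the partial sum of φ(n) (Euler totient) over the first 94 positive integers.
Σ_{n ≤ 94} φ(n) = 2702

Compute φ(n) for each 1 ≤ n ≤ 94: φ(1) = 1, φ(2) = 1, φ(3) = 2, φ(4) = 2, φ(5) = 4, φ(6) = 2, φ(7) = 6, φ(8) = 4, φ(9) = 6, φ(10) = 4, φ(11) = 10, φ(12) = 4, φ(13) = 12, φ(14) = 6, φ(15) = 8, φ(16) = 8, φ(17) = 16, φ(18) = 6, φ(19) = 18, φ(20) = 8, φ(21) = 12, φ(22) = 10, φ(23) = 22, φ(24) = 8, φ(25) = 20, φ(26) = 12, φ(27) = 18, φ(28) = 12, φ(29) = 28, φ(30) = 8, φ(31) = 30, φ(32) = 16, φ(33) = 20, φ(34) = 16, φ(35) = 24, φ(36) = 12, φ(37) = 36, φ(38) = 18, φ(39) = 24, φ(40) = 16, φ(41) = 40, φ(42) = 12, φ(43) = 42, φ(44) = 20, φ(45) = 24, φ(46) = 22, φ(47) = 46, φ(48) = 16, φ(49) = 42, φ(50) = 20, φ(51) = 32, φ(52) = 24, φ(53) = 52, φ(54) = 18, φ(55) = 40, φ(56) = 24, φ(57) = 36, φ(58) = 28, φ(59) = 58, φ(60) = 16, φ(61) = 60, φ(62) = 30, φ(63) = 36, φ(64) = 32, φ(65) = 48, φ(66) = 20, φ(67) = 66, φ(68) = 32, φ(69) = 44, φ(70) = 24, φ(71) = 70, φ(72) = 24, φ(73) = 72, φ(74) = 36, φ(75) = 40, φ(76) = 36, φ(77) = 60, φ(78) = 24, φ(79) = 78, φ(80) = 32, φ(81) = 54, φ(82) = 40, φ(83) = 82, φ(84) = 24, φ(85) = 64, φ(86) = 42, φ(87) = 56, φ(88) = 40, φ(89) = 88, φ(90) = 24, φ(91) = 72, φ(92) = 44, φ(93) = 60, φ(94) = 46. Summing all 94 values: 2702. (Average order: Σ_{n ≤ x} φ(n) ~ (3/π²) x². For x = 94, (3/π²)·94² ≈ 2685.82.)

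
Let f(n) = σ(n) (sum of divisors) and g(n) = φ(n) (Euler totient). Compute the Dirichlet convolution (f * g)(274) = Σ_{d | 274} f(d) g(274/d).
(σ * φ)(274) = 1096

Divisors of 274: [1, 2, 137, 274]. For each d | 274:
  d = 1: σ(1) · φ(274/1) = 1 · 136 = 136
  d = 2: σ(2) · φ(274/2) = 3 · 136 = 408
  d = 137: σ(137) · φ(274/137) = 138 · 1 = 138
  d = 274: σ(274) · φ(274/274) = 414 · 1 = 414
Summing: (σ * φ)(274) = 136 + 408 + 138 + 414 = 1096.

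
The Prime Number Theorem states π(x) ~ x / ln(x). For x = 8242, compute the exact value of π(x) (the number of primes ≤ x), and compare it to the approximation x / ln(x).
π(8242) = 1034;  x/ln(x) ≈ 914.05;  relative error ≈ 11.60%.

Directly count primes up to 8242: π(8242) = 1034. The PNT approximation gives 8242/ln(8242) ≈ 8242/9.01700 ≈ 914.05. Relative error (π(x) − x/ln(x)) / π(x) ≈ 11.60%; the approximation is known to undercount slightly (Li(x) is a better estimate).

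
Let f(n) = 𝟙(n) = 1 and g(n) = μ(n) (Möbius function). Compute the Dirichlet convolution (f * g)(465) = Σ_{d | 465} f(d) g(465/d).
(𝟙 * μ)(465) = 0

Divisors of 465: [1, 3, 5, 15, 31, 93, 155, 465]. For each d | 465:
  d = 1: 𝟙(1) · μ(465/1) = 1 · -1 = -1
  d = 3: 𝟙(3) · μ(465/3) = 1 · 1 = 1
  d = 5: 𝟙(5) · μ(465/5) = 1 · 1 = 1
  d = 15: 𝟙(15) · μ(465/15) = 1 · -1 = -1
  d = 31: 𝟙(31) · μ(465/31) = 1 · 1 = 1
  d = 93: 𝟙(93) · μ(465/93) = 1 · -1 = -1
  d = 155: 𝟙(155) · μ(465/155) = 1 · -1 = -1
  d = 465: 𝟙(465) · μ(465/465) = 1 · 1 = 1
Summing: (𝟙 * μ)(465) = -1 + 1 + 1 + -1 + 1 + -1 + -1 + 1 = 0.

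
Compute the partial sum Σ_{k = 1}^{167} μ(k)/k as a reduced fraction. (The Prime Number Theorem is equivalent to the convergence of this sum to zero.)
Σ μ(k)/k = 3320595668723936105212130194759121950701456962705503856339925674/481473710367991963528473107950567214598209565303106537707981745635

Values of μ(k) for 1 ≤ k ≤ 167: μ(1) = 1, μ(2) = -1, μ(3) = -1, μ(5) = -1, μ(6) = 1, μ(7) = -1, μ(10) = 1, μ(11) = -1, μ(13) = -1, μ(14) = 1, μ(15) = 1, μ(17) = -1, μ(19) = -1, μ(21) = 1, μ(22) = 1, μ(23) = -1, μ(26) = 1, μ(29) = -1, μ(30) = -1, μ(31) = -1, μ(33) = 1, μ(34) = 1, μ(35) = 1, μ(37) = -1, μ(38) = 1, μ(39) = 1, μ(41) = -1, μ(42) = -1, μ(43) = -1, μ(46) = 1, μ(47) = -1, μ(51) = 1, μ(53) = -1, μ(55) = 1, μ(57) = 1, μ(58) = 1, μ(59) = -1, μ(61) = -1, μ(62) = 1, μ(65) = 1, μ(66) = -1, μ(67) = -1, μ(69) = 1, μ(70) = -1, μ(71) = -1, μ(73) = -1, μ(74) = 1, μ(77) = 1, μ(78) = -1, μ(79) = -1, μ(82) = 1, μ(83) = -1, μ(85) = 1, μ(86) = 1, μ(87) = 1, μ(89) = -1, μ(91) = 1, μ(93) = 1, μ(94) = 1, μ(95) = 1, μ(97) = -1, μ(101) = -1, μ(102) = -1, μ(103) = -1, μ(105) = -1, μ(106) = 1, μ(107) = -1, μ(109) = -1, μ(110) = -1, μ(111) = 1, μ(113) = -1, μ(114) = -1, μ(115) = 1, μ(118) = 1, μ(119) = 1, μ(122) = 1, μ(123) = 1, μ(127) = -1, μ(129) = 1, μ(130) = -1, μ(131) = -1, μ(133) = 1, μ(134) = 1, μ(137) = -1, μ(138) = -1, μ(139) = -1, μ(141) = 1, μ(142) = 1, μ(143) = 1, μ(145) = 1, μ(146) = 1, μ(149) = -1, μ(151) = -1, μ(154) = -1, μ(155) = 1, μ(157) = -1, μ(158) = 1, μ(159) = 1, μ(161) = 1, μ(163) = -1, μ(165) = -1, μ(166) = 1, μ(167) = -1, with μ = 0 on non-squarefree integers. Summing μ(k)/k for k where μ(k) ≠ 0 gives 3320595668723936105212130194759121950701456962705503856339925674/481473710367991963528473107950567214598209565303106537707981745635 ≈ 0.0069. (PNT ⟺ this sum → 0 as n → ∞.)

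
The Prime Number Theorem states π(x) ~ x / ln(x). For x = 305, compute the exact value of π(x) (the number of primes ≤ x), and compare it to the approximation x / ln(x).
π(305) = 62;  x/ln(x) ≈ 53.32;  relative error ≈ 14.00%.

Directly count primes up to 305: π(305) = 62. The PNT approximation gives 305/ln(305) ≈ 305/5.72031 ≈ 53.32. Relative error (π(x) − x/ln(x)) / π(x) ≈ 14.00%; the approximation is known to undercount slightly (Li(x) is a better estimate).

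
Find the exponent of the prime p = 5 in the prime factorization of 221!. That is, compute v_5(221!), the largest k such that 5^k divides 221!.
v_5(221!) = 53

Legendre's formula: v_p(n!) = Σ_{k ≥ 1} ⌊n / p^k⌋. For p = 5, n = 221, the terms are:
  ⌊221/5^1⌋ = ⌊221/5⌋ = 44
  ⌊221/5^2⌋ = ⌊221/25⌋ = 8
  ⌊221/5^3⌋ = ⌊221/125⌋ = 1
(the next term ⌊221/5^4⌋ = 0, terminating the sum). Summing: v_5(221!) = 44 + 8 + 1 = 53.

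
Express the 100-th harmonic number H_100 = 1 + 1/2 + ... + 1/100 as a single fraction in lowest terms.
H_100 = 14466636279520351160221518043104131447711/2788815009188499086581352357412492142272

Direct summation: H_100 = 1 + 1/2 + ... + 1/100. The least common denominator is lcm(1, ..., 100) = 69720375229712477164533808935312303556800; over this denominator the numerator is 69720375229712477164533808935312303556800 + 34860187614856238582266904467656151778400 + 23240125076570825721511269645104101185600 + 17430093807428119291133452233828075889200 + 13944075045942495432906761787062460711360 + 11620062538285412860755634822552050592800 + 9960053604244639594933401276473186222400 + 8715046903714059645566726116914037944600 + 7746708358856941907170423215034700395200 + 6972037522971247716453380893531230355680 + 6338215929973861560412164448664754868800 + 5810031269142706430377817411276025296400 + 5363105786900959781887216071947100273600 + 4980026802122319797466700638236593111200 + 4648025015314165144302253929020820237120 + 4357523451857029822783363058457018972300 + 4101198542924263362619635819724253150400 + 3873354179428470953585211607517350197600 + 3669493433142761956028095207121700187200 + 3486018761485623858226690446765615177840 + 3320017868081546531644467092157728740800 + 3169107964986930780206082224332377434400 + 3031320662161412050631904736317926241600 + 2905015634571353215188908705638012648200 + 2788815009188499086581352357412492142272 + 2681552893450479890943608035973550136800 + 2582236119618980635723474405011566798400 + 2490013401061159898733350319118296555600 + 2404150869990085419466683066734907019200 + 2324012507657082572151126964510410118560 + 2249044362248789585952703514042332372800 + 2178761725928514911391681529228509486150 + 2112738643324620520137388149554918289600 + 2050599271462131681309817909862126575200 + 1992010720848927918986680255294637244480 + 1936677089714235476792605803758675098800 + 1884334465667904788230643484738170366400 + 1834746716571380978014047603560850093600 + 1787701928966986593962405357315700091200 + 1743009380742811929113345223382807588920 + 1700496956822255540598385583788104964800 + 1660008934040773265822233546078864370400 + 1621404075109592492198460672914239617600 + 1584553982493465390103041112166188717200 + 1549341671771388381434084643006940079040 + 1515660331080706025315952368158963120800 + 1483412238930052705628378913517283054400 + 1452507817285676607594454352819006324100 + 1422864800606377084990485896639026603200 + 1394407504594249543290676178706246071136 + 1367066180974754454206545273241417716800 + 1340776446725239945471804017986775068400 + 1315478777919103342727052998779477425600 + 1291118059809490317861737202505783399200 + 1267643185994772312082432889732950973760 + 1245006700530579949366675159559148277800 + 1223164477714253985342698402373900062400 + 1202075434995042709733341533367453509600 + 1181701275079872494314132354835801755200 + 1162006253828541286075563482255205059280 + 1142956970978893068271046048119873828800 + 1124522181124394792976351757021166186400 + 1106672622693848843881489030719242913600 + 1089380862964257455695840764614254743075 + 1072621157380191956377443214389420054720 + 1056369321662310260068694074777459144800 + 1040602615368842942754235954258392590400 + 1025299635731065840654908954931063287600 + 1010440220720470683543968245439308747200 + 996005360424463959493340127647318622240 + 981977115911443340345546604722708500800 + 968338544857117738396302901879337549400 + 955073633283732563897723410072771281600 + 942167232833952394115321742369085183200 + 929605003062833028860450785804164047424 + 917373358285690489007023801780425046800 + 905459418567694508630309206952107838400 + 893850964483493296981202678657850045600 + 882536395312816166639668467535598779200 + 871504690371405964556672611691403794460 + 860745373206326878574491468337188932800 + 850248478411127770299192791894052482400 + 840004520839909363428118179943521729600 + 830004467020386632911116773039432185200 + 820239708584852672523927163944850630080 + 810702037554796246099230336457119808800 + 801383623330028473155561022244969006400 + 792276991246732695051520556083094358600 + 783375002581039069264424819497891051200 + 774670835885694190717042321503470039520 + 766157969557279968841030867421014324800 + 757830165540353012657976184079481560400 + 749681454082929861984234504680777457600 + 741706119465026352814189456758641527200 + 733898686628552391205619041424340037440 + 726253908642838303797227176409503162050 + 718766754945489455304472257065075294400 + 711432400303188542495242948319513301600 + 704246214441540173379129383184972763200 + 697203752297124771645338089353123035568 = 361665906988008779005537951077603286192775, so H_100 = 361665906988008779005537951077603286192775/69720375229712477164533808935312303556800; reducing by gcd(361665906988008779005537951077603286192775, 69720375229712477164533808935312303556800) = 25 gives 14466636279520351160221518043104131447711/2788815009188499086581352357412492142272 ≈ 5.18738. (The PNT-adjacent estimate ln(100) + γ ≈ 5.18239 matches within O(1/n).)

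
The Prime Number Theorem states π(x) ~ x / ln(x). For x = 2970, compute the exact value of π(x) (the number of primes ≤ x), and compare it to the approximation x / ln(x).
π(2970) = 428;  x/ln(x) ≈ 371.42;  relative error ≈ 13.22%.

Directly count primes up to 2970: π(2970) = 428. The PNT approximation gives 2970/ln(2970) ≈ 2970/7.99632 ≈ 371.42. Relative error (π(x) − x/ln(x)) / π(x) ≈ 13.22%; the approximation is known to undercount slightly (Li(x) is a better estimate).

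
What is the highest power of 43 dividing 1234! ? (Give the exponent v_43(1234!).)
v_43(1234!) = 28

Legendre's formula: v_p(n!) = Σ_{k ≥ 1} ⌊n / p^k⌋. For p = 43, n = 1234, the terms are:
  ⌊1234/43^1⌋ = ⌊1234/43⌋ = 28
(the next term ⌊1234/43^2⌋ = 0, terminating the sum). Summing: v_43(1234!) = 28 = 28.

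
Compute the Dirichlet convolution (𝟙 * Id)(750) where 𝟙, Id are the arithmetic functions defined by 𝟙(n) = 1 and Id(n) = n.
(𝟙 * Id)(750) = 1872

Divisors of 750: [1, 2, 3, 5, 6, 10, 15, 25, 30, 50, 75, 125, 150, 250, 375, 750]. For each d | 750:
  d = 1: 𝟙(1) · Id(750/1) = 1 · 750 = 750
  d = 2: 𝟙(2) · Id(750/2) = 1 · 375 = 375
  d = 3: 𝟙(3) · Id(750/3) = 1 · 250 = 250
  d = 5: 𝟙(5) · Id(750/5) = 1 · 150 = 150
  d = 6: 𝟙(6) · Id(750/6) = 1 · 125 = 125
  d = 10: 𝟙(10) · Id(750/10) = 1 · 75 = 75
  d = 15: 𝟙(15) · Id(750/15) = 1 · 50 = 50
  d = 25: 𝟙(25) · Id(750/25) = 1 · 30 = 30
  d = 30: 𝟙(30) · Id(750/30) = 1 · 25 = 25
  d = 50: 𝟙(50) · Id(750/50) = 1 · 15 = 15
  d = 75: 𝟙(75) · Id(750/75) = 1 · 10 = 10
  d = 125: 𝟙(125) · Id(750/125) = 1 · 6 = 6
  d = 150: 𝟙(150) · Id(750/150) = 1 · 5 = 5
  d = 250: 𝟙(250) · Id(750/250) = 1 · 3 = 3
  d = 375: 𝟙(375) · Id(750/375) = 1 · 2 = 2
  d = 750: 𝟙(750) · Id(750/750) = 1 · 1 = 1
Summing: (𝟙 * Id)(750) = 750 + 375 + 250 + 150 + 125 + 75 + 50 + 30 + 25 + 15 + 10 + 6 + 5 + 3 + 2 + 1 = 1872.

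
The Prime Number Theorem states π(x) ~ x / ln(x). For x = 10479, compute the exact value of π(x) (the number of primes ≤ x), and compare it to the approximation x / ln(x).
π(10479) = 1282;  x/ln(x) ≈ 1131.99;  relative error ≈ 11.70%.

Directly count primes up to 10479: π(10479) = 1282. The PNT approximation gives 10479/ln(10479) ≈ 10479/9.25713 ≈ 1131.99. Relative error (π(x) − x/ln(x)) / π(x) ≈ 11.70%; the approximation is known to undercount slightly (Li(x) is a better estimate).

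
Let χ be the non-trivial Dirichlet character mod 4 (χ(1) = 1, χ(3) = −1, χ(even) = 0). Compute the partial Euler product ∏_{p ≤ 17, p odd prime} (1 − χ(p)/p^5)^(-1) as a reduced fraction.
∏ = 995046576444811700184375/998883930440647295664128

The odd primes p ≤ 17 are [3, 5, 7, 11, 13, 17]. For each, χ(p) = 1 if p ≡ 1 mod 4, χ(p) = −1 if p ≡ 3 mod 4. Taking (1 − χ(p)/p^5)^(-1) = p^5/(p^5 − χ(p)): (1 − (-1)/3^5)^(-1) · (1 − (1)/5^5)^(-1) · (1 − (-1)/7^5)^(-1) · (1 − (-1)/11^5)^(-1) · (1 − (1)/13^5)^(-1) · (1 − (1)/17^5)^(-1) = 995046576444811700184375/998883930440647295664128.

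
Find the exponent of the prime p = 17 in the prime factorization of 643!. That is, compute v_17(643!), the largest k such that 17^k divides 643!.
v_17(643!) = 39

Legendre's formula: v_p(n!) = Σ_{k ≥ 1} ⌊n / p^k⌋. For p = 17, n = 643, the terms are:
  ⌊643/17^1⌋ = ⌊643/17⌋ = 37
  ⌊643/17^2⌋ = ⌊643/289⌋ = 2
(the next term ⌊643/17^3⌋ = 0, terminating the sum). Summing: v_17(643!) = 37 + 2 = 39.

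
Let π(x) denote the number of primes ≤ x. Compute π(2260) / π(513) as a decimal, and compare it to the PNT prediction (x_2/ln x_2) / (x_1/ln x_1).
π(2260)/π(513) = 335/97 ≈ 3.4536;  PNT prediction ≈ 3.5596.

π(513) = 97 and π(2260) = 335, so π(2260)/π(513) ≈ 3.4536. The PNT-predicted ratio is (2260/ln(2260)) / (513/ln(513)) ≈ 3.5596. The two agree to within a few percent, as expected.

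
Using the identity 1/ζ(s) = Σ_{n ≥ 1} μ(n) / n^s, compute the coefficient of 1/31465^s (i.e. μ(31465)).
μ(31465) = 1

Factor n = 31465 = 5 · 7 · 29 · 31. μ(n) = 0 if any exponent ≥ 2 (not squarefree); otherwise μ(n) = (−1)^{ω(n)} where ω(n) is the number of distinct prime factors. Applying: μ(31465) = 1.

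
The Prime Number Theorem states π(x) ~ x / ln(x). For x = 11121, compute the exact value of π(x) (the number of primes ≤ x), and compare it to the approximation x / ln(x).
π(11121) = 1348;  x/ln(x) ≈ 1193.68;  relative error ≈ 11.45%.

Directly count primes up to 11121: π(11121) = 1348. The PNT approximation gives 11121/ln(11121) ≈ 11121/9.31659 ≈ 1193.68. Relative error (π(x) − x/ln(x)) / π(x) ≈ 11.45%; the approximation is known to undercount slightly (Li(x) is a better estimate).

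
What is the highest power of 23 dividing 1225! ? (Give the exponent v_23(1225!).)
v_23(1225!) = 55

Legendre's formula: v_p(n!) = Σ_{k ≥ 1} ⌊n / p^k⌋. For p = 23, n = 1225, the terms are:
  ⌊1225/23^1⌋ = ⌊1225/23⌋ = 53
  ⌊1225/23^2⌋ = ⌊1225/529⌋ = 2
(the next term ⌊1225/23^3⌋ = 0, terminating the sum). Summing: v_23(1225!) = 53 + 2 = 55.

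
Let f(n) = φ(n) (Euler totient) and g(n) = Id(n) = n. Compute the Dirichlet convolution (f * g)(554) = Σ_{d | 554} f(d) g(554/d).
(φ * Id)(554) = 1659

Divisors of 554: [1, 2, 277, 554]. For each d | 554:
  d = 1: φ(1) · Id(554/1) = 1 · 554 = 554
  d = 2: φ(2) · Id(554/2) = 1 · 277 = 277
  d = 277: φ(277) · Id(554/277) = 276 · 2 = 552
  d = 554: φ(554) · Id(554/554) = 276 · 1 = 276
Summing: (φ * Id)(554) = 554 + 277 + 552 + 276 = 1659.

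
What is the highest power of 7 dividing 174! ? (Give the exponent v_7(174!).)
v_7(174!) = 27

Legendre's formula: v_p(n!) = Σ_{k ≥ 1} ⌊n / p^k⌋. For p = 7, n = 174, the terms are:
  ⌊174/7^1⌋ = ⌊174/7⌋ = 24
  ⌊174/7^2⌋ = ⌊174/49⌋ = 3
(the next term ⌊174/7^3⌋ = 0, terminating the sum). Summing: v_7(174!) = 24 + 3 = 27.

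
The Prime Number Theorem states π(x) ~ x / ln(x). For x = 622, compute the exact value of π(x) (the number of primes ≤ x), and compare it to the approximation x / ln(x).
π(622) = 114;  x/ln(x) ≈ 96.69;  relative error ≈ 15.18%.

Directly count primes up to 622: π(622) = 114. The PNT approximation gives 622/ln(622) ≈ 622/6.43294 ≈ 96.69. Relative error (π(x) − x/ln(x)) / π(x) ≈ 15.18%; the approximation is known to undercount slightly (Li(x) is a better estimate).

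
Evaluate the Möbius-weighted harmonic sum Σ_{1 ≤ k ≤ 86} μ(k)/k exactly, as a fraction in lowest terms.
Σ μ(k)/k = -153455160386518164226759349787/89021505229758617118541339330930

Values of μ(k) for 1 ≤ k ≤ 86: μ(1) = 1, μ(2) = -1, μ(3) = -1, μ(5) = -1, μ(6) = 1, μ(7) = -1, μ(10) = 1, μ(11) = -1, μ(13) = -1, μ(14) = 1, μ(15) = 1, μ(17) = -1, μ(19) = -1, μ(21) = 1, μ(22) = 1, μ(23) = -1, μ(26) = 1, μ(29) = -1, μ(30) = -1, μ(31) = -1, μ(33) = 1, μ(34) = 1, μ(35) = 1, μ(37) = -1, μ(38) = 1, μ(39) = 1, μ(41) = -1, μ(42) = -1, μ(43) = -1, μ(46) = 1, μ(47) = -1, μ(51) = 1, μ(53) = -1, μ(55) = 1, μ(57) = 1, μ(58) = 1, μ(59) = -1, μ(61) = -1, μ(62) = 1, μ(65) = 1, μ(66) = -1, μ(67) = -1, μ(69) = 1, μ(70) = -1, μ(71) = -1, μ(73) = -1, μ(74) = 1, μ(77) = 1, μ(78) = -1, μ(79) = -1, μ(82) = 1, μ(83) = -1, μ(85) = 1, μ(86) = 1, with μ = 0 on non-squarefree integers. Summing μ(k)/k for k where μ(k) ≠ 0 gives -153455160386518164226759349787/89021505229758617118541339330930 ≈ -0.0017. (PNT ⟺ this sum → 0 as n → ∞.)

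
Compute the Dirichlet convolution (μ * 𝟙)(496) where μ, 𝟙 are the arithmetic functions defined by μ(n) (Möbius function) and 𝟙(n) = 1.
(μ * 𝟙)(496) = 0

Divisors of 496: [1, 2, 4, 8, 16, 31, 62, 124, 248, 496]. For each d | 496:
  d = 1: μ(1) · 𝟙(496/1) = 1 · 1 = 1
  d = 2: μ(2) · 𝟙(496/2) = -1 · 1 = -1
  d = 4: μ(4) · 𝟙(496/4) = 0 · 1 = 0
  d = 8: μ(8) · 𝟙(496/8) = 0 · 1 = 0
  d = 16: μ(16) · 𝟙(496/16) = 0 · 1 = 0
  d = 31: μ(31) · 𝟙(496/31) = -1 · 1 = -1
  d = 62: μ(62) · 𝟙(496/62) = 1 · 1 = 1
  d = 124: μ(124) · 𝟙(496/124) = 0 · 1 = 0
  d = 248: μ(248) · 𝟙(496/248) = 0 · 1 = 0
  d = 496: μ(496) · 𝟙(496/496) = 0 · 1 = 0
Summing: (μ * 𝟙)(496) = 1 + -1 + 0 + 0 + 0 + -1 + 1 + 0 + 0 + 0 = 0.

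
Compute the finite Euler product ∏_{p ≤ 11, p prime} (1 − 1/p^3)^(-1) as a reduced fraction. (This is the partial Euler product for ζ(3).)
∏ = 698775/581932

The primes p ≤ 11 are [2, 3, 5, 7, 11]. For each prime, (1 − 1/p^3)^(-1) = p^3 / (p^3 − 1). The product is (1 − 1/2^3)^(-1), (1 − 1/3^3)^(-1), (1 − 1/5^3)^(-1), (1 − 1/7^3)^(-1), (1 − 1/11^3)^(-1) = ∏ p^3 / (p^3 − 1) = 698775/581932.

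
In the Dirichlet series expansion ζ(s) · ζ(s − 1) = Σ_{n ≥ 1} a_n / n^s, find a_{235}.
σ(235) = 288

In the product (Σ m^0/m^s)(Σ k / k^s) = Σ (Σ_{d | n} d) / n^s, the coefficient of 1/n^s is σ(n) = Σ_{d | n} d. For n = 235, divisors are [1, 5, 47, 235]; summing: σ(235) = 288.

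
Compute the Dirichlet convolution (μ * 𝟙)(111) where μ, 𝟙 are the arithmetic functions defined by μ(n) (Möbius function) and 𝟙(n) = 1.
(μ * 𝟙)(111) = 0

Divisors of 111: [1, 3, 37, 111]. For each d | 111:
  d = 1: μ(1) · 𝟙(111/1) = 1 · 1 = 1
  d = 3: μ(3) · 𝟙(111/3) = -1 · 1 = -1
  d = 37: μ(37) · 𝟙(111/37) = -1 · 1 = -1
  d = 111: μ(111) · 𝟙(111/111) = 1 · 1 = 1
Summing: (μ * 𝟙)(111) = 1 + -1 + -1 + 1 = 0.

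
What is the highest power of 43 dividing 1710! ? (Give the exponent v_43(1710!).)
v_43(1710!) = 39

Legendre's formula: v_p(n!) = Σ_{k ≥ 1} ⌊n / p^k⌋. For p = 43, n = 1710, the terms are:
  ⌊1710/43^1⌋ = ⌊1710/43⌋ = 39
(the next term ⌊1710/43^2⌋ = 0, terminating the sum). Summing: v_43(1710!) = 39 = 39.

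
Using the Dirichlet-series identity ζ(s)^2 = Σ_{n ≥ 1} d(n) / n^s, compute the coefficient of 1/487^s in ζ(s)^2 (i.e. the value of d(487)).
d(487) = 2

ζ(s)^2 = (Σ 1/m^s)(Σ 1/k^s). The coefficient of 1/n^s in the product is the number of ordered pairs (m, k) with mk = n, which equals d(n). For n = 487, divisors are [1, 487], so d(487) = 2.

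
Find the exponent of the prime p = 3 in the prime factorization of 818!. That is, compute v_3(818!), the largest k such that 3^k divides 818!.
v_3(818!) = 406

Legendre's formula: v_p(n!) = Σ_{k ≥ 1} ⌊n / p^k⌋. For p = 3, n = 818, the terms are:
  ⌊818/3^1⌋ = ⌊818/3⌋ = 272
  ⌊818/3^2⌋ = ⌊818/9⌋ = 90
  ⌊818/3^3⌋ = ⌊818/27⌋ = 30
  ⌊818/3^4⌋ = ⌊818/81⌋ = 10
  ⌊818/3^5⌋ = ⌊818/243⌋ = 3
  ⌊818/3^6⌋ = ⌊818/729⌋ = 1
(the next term ⌊818/3^7⌋ = 0, terminating the sum). Summing: v_3(818!) = 272 + 90 + 30 + 10 + 3 + 1 = 406.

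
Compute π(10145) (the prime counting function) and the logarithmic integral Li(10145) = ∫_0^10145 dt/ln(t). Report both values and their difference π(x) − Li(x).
π(10145) = 1245;  Li(10145) ≈ 1261.87;  π(x) − Li(x) ≈ -16.87.

Direct count of primes ≤ 10145 gives π(10145) = 1245. Numerical evaluation of the logarithmic integral gives Li(10145) ≈ 1261.87. The difference π(x) − Li(x) ≈ -16.87 is typically negative for small/moderate x (Li(x) overestimates), though Littlewood's theorem shows this sign changes infinitely often.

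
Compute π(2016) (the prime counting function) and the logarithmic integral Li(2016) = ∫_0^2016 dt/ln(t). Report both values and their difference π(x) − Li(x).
π(2016) = 305;  Li(2016) ≈ 316.91;  π(x) − Li(x) ≈ -11.91.

Direct count of primes ≤ 2016 gives π(2016) = 305. Numerical evaluation of the logarithmic integral gives Li(2016) ≈ 316.91. The difference π(x) − Li(x) ≈ -11.91 is typically negative for small/moderate x (Li(x) overestimates), though Littlewood's theorem shows this sign changes infinitely often.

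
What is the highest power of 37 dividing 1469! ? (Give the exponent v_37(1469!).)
v_37(1469!) = 40

Legendre's formula: v_p(n!) = Σ_{k ≥ 1} ⌊n / p^k⌋. For p = 37, n = 1469, the terms are:
  ⌊1469/37^1⌋ = ⌊1469/37⌋ = 39
  ⌊1469/37^2⌋ = ⌊1469/1369⌋ = 1
(the next term ⌊1469/37^3⌋ = 0, terminating the sum). Summing: v_37(1469!) = 39 + 1 = 40.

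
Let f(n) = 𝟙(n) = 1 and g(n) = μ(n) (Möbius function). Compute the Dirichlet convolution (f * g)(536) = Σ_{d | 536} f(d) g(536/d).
(𝟙 * μ)(536) = 0

Divisors of 536: [1, 2, 4, 8, 67, 134, 268, 536]. For each d | 536:
  d = 1: 𝟙(1) · μ(536/1) = 1 · 0 = 0
  d = 2: 𝟙(2) · μ(536/2) = 1 · 0 = 0
  d = 4: 𝟙(4) · μ(536/4) = 1 · 1 = 1
  d = 8: 𝟙(8) · μ(536/8) = 1 · -1 = -1
  d = 67: 𝟙(67) · μ(536/67) = 1 · 0 = 0
  d = 134: 𝟙(134) · μ(536/134) = 1 · 0 = 0
  d = 268: 𝟙(268) · μ(536/268) = 1 · -1 = -1
  d = 536: 𝟙(536) · μ(536/536) = 1 · 1 = 1
Summing: (𝟙 * μ)(536) = 0 + 0 + 1 + -1 + 0 + 0 + -1 + 1 = 0.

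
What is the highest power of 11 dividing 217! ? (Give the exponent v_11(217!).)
v_11(217!) = 20

Legendre's formula: v_p(n!) = Σ_{k ≥ 1} ⌊n / p^k⌋. For p = 11, n = 217, the terms are:
  ⌊217/11^1⌋ = ⌊217/11⌋ = 19
  ⌊217/11^2⌋ = ⌊217/121⌋ = 1
(the next term ⌊217/11^3⌋ = 0, terminating the sum). Summing: v_11(217!) = 19 + 1 = 20.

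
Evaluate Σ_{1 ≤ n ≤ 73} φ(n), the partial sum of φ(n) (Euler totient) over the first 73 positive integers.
Σ_{n ≤ 73} φ(n) = 1660

Compute φ(n) for each 1 ≤ n ≤ 73: φ(1) = 1, φ(2) = 1, φ(3) = 2, φ(4) = 2, φ(5) = 4, φ(6) = 2, φ(7) = 6, φ(8) = 4, φ(9) = 6, φ(10) = 4, φ(11) = 10, φ(12) = 4, φ(13) = 12, φ(14) = 6, φ(15) = 8, φ(16) = 8, φ(17) = 16, φ(18) = 6, φ(19) = 18, φ(20) = 8, φ(21) = 12, φ(22) = 10, φ(23) = 22, φ(24) = 8, φ(25) = 20, φ(26) = 12, φ(27) = 18, φ(28) = 12, φ(29) = 28, φ(30) = 8, φ(31) = 30, φ(32) = 16, φ(33) = 20, φ(34) = 16, φ(35) = 24, φ(36) = 12, φ(37) = 36, φ(38) = 18, φ(39) = 24, φ(40) = 16, φ(41) = 40, φ(42) = 12, φ(43) = 42, φ(44) = 20, φ(45) = 24, φ(46) = 22, φ(47) = 46, φ(48) = 16, φ(49) = 42, φ(50) = 20, φ(51) = 32, φ(52) = 24, φ(53) = 52, φ(54) = 18, φ(55) = 40, φ(56) = 24, φ(57) = 36, φ(58) = 28, φ(59) = 58, φ(60) = 16, φ(61) = 60, φ(62) = 30, φ(63) = 36, φ(64) = 32, φ(65) = 48, φ(66) = 20, φ(67) = 66, φ(68) = 32, φ(69) = 44, φ(70) = 24, φ(71) = 70, φ(72) = 24, φ(73) = 72. Summing all 73 values: 1660. (Average order: Σ_{n ≤ x} φ(n) ~ (3/π²) x². For x = 73, (3/π²)·73² ≈ 1619.82.)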